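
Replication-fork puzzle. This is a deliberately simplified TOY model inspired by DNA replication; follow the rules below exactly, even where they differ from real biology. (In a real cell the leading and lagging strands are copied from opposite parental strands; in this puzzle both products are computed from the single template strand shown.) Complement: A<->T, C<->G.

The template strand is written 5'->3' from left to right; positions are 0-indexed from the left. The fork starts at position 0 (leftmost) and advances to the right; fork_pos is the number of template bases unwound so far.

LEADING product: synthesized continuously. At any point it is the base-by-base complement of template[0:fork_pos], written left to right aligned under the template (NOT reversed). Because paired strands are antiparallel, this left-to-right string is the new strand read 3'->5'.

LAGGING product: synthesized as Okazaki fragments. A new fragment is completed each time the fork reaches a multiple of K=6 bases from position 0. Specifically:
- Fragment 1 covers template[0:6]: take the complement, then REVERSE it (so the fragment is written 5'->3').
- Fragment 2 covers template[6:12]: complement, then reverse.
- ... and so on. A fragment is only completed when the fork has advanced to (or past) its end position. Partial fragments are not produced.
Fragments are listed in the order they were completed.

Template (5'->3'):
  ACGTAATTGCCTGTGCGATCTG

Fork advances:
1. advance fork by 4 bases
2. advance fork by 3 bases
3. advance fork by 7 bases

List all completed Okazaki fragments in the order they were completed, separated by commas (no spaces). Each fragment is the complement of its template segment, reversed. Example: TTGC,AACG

Answer: TTACGT,AGGCAA

Derivation:
Step 1: advance 4 -> fork_pos = 0 + 4 = 4. Next multiple of 6 is 6 (not reached); still 0 fragment(s).
Step 2: advance 3 -> fork_pos = 4 + 3 = 7. Reached multiple(s) of 6: 6 -> fragment 1 completed (1 total).
Step 3: advance 7 -> fork_pos = 7 + 7 = 14. Reached multiple(s) of 6: 12 -> fragment 2 completed (2 total).
Final fork_pos = 14, so 2 fragment(s) are complete. Build each: template segment -> complement -> reverse.
Fragment 1: template[0:6] = ACGTAA -> complement TGCATT -> reversed TTACGT
Fragment 2: template[6:12] = TTGCCT -> complement AACGGA -> reversed AGGCAA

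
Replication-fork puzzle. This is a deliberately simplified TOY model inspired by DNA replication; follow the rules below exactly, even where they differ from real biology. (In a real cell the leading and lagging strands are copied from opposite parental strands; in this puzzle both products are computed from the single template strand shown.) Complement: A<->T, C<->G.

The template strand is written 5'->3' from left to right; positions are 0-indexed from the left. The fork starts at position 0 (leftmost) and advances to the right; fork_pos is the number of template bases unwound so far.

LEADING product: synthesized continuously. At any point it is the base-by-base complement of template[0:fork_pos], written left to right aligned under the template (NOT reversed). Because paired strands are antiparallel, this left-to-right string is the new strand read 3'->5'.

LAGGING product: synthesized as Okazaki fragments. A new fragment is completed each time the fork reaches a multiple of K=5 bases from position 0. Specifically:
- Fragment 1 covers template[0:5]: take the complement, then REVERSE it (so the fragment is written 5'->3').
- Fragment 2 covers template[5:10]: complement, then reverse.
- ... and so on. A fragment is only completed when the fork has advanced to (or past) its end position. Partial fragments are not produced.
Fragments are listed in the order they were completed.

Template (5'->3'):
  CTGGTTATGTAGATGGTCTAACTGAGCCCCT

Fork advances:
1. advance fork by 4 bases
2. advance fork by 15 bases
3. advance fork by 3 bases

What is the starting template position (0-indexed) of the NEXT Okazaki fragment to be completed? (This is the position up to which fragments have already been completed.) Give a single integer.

Step 1: advance 4 -> fork_pos = 0 + 4 = 4. Next multiple of 5 is 5 (not reached); still 0 fragment(s).
Step 2: advance 15 -> fork_pos = 4 + 15 = 19. Reached multiple(s) of 5: 5, 10, 15 -> fragments 1-3 completed (3 total).
Step 3: advance 3 -> fork_pos = 19 + 3 = 22. Reached multiple(s) of 5: 20 -> fragment 4 completed (4 total).
4 fragment(s) completed, covering template[0:20] (4 x 5 = 20). The next fragment, fragment 5, covers template[20:25], so it starts at position 20.

Answer: 20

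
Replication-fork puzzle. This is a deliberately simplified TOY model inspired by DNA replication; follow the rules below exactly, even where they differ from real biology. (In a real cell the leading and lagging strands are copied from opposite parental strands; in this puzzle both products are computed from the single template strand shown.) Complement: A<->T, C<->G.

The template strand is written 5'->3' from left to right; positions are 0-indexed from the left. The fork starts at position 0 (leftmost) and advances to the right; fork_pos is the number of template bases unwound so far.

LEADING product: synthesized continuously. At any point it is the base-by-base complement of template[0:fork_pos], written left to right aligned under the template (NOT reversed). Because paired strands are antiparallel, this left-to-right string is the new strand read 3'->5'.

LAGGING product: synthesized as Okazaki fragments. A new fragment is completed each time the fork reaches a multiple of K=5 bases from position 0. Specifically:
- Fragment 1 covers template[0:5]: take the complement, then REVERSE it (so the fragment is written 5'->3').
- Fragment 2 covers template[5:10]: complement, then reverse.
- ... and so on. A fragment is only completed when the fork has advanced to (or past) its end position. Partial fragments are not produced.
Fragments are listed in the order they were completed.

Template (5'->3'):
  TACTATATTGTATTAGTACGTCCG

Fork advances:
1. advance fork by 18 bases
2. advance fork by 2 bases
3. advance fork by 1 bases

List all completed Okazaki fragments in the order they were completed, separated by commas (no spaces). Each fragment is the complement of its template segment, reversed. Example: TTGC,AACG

Answer: TAGTA,CAATA,TAATA,CGTAC

Derivation:
Step 1: advance 18 -> fork_pos = 0 + 18 = 18. Reached multiple(s) of 5: 5, 10, 15 -> fragments 1-3 completed (3 total).
Step 2: advance 2 -> fork_pos = 18 + 2 = 20. Reached multiple(s) of 5: 20 -> fragment 4 completed (4 total).
Step 3: advance 1 -> fork_pos = 20 + 1 = 21. Next multiple of 5 is 25 (not reached); still 4 fragment(s).
Final fork_pos = 21, so 4 fragment(s) are complete. Build each: template segment -> complement -> reverse.
Fragment 1: template[0:5] = TACTA -> complement ATGAT -> reversed TAGTA
Fragment 2: template[5:10] = TATTG -> complement ATAAC -> reversed CAATA
Fragment 3: template[10:15] = TATTA -> complement ATAAT -> reversed TAATA
Fragment 4: template[15:20] = GTACG -> complement CATGC -> reversed CGTAC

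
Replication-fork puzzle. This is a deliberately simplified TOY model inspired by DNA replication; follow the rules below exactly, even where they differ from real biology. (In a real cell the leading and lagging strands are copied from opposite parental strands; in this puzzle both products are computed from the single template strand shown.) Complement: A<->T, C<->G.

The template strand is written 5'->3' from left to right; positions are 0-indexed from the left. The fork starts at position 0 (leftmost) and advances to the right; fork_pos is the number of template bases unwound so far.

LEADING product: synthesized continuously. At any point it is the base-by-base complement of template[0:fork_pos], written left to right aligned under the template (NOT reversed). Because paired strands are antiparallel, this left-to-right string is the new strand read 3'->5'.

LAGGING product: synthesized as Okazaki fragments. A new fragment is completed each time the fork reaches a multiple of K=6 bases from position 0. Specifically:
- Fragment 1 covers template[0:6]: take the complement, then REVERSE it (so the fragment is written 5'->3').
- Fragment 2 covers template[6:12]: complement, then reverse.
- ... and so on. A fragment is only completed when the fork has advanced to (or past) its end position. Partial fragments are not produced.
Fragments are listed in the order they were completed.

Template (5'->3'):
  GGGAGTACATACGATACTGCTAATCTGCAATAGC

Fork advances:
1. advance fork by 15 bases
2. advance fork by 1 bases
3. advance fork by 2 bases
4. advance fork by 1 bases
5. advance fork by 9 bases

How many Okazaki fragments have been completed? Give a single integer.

Answer: 4

Derivation:
Step 1: advance 15 -> fork_pos = 0 + 15 = 15. Reached multiple(s) of 6: 6, 12 -> fragments 1-2 completed (2 total).
Step 2: advance 1 -> fork_pos = 15 + 1 = 16. Next multiple of 6 is 18 (not reached); still 2 fragment(s).
Step 3: advance 2 -> fork_pos = 16 + 2 = 18. Reached multiple(s) of 6: 18 -> fragment 3 completed (3 total).
Step 4: advance 1 -> fork_pos = 18 + 1 = 19. Next multiple of 6 is 24 (not reached); still 3 fragment(s).
Step 5: advance 9 -> fork_pos = 19 + 9 = 28. Reached multiple(s) of 6: 24 -> fragment 4 completed (4 total).
Check: final fork_pos = 28; the multiples of 6 that are <= 28 are 6..24 -> 28 // 6 = 4 completed fragment(s).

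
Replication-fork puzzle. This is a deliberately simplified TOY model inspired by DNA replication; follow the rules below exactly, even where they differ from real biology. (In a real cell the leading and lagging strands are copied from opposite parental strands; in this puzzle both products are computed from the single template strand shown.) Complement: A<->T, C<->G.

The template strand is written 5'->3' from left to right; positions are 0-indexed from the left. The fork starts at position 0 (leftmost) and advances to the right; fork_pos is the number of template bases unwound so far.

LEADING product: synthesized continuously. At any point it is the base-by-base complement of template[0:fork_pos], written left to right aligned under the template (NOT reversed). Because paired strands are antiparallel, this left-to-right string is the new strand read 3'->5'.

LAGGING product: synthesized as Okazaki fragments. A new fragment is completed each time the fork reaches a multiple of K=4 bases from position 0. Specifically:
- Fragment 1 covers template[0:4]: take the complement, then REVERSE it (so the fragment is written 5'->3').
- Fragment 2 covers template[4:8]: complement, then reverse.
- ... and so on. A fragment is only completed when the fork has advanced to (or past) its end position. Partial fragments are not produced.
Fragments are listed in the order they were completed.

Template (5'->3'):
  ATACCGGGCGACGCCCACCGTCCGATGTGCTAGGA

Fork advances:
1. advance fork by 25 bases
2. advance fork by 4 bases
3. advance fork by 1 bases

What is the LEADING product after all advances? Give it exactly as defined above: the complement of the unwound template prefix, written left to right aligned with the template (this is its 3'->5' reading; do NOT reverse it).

Answer: TATGGCCCGCTGCGGGTGGCAGGCTACACG

Derivation:
Step 1: advance 25 -> fork_pos = 0 + 25 = 25.
Step 2: advance 4 -> fork_pos = 25 + 4 = 29.
Step 3: advance 1 -> fork_pos = 29 + 1 = 30.
Unwound prefix: template[0:30] = ATACCGGGCGACGCCCACCGTCCGATGTGC
Complement it base by base (A<->T, C<->G), keeping left-to-right order:
  [0:5] ATACC -> TATGG
  [5:10] GGGCG -> CCCGC
  [10:15] ACGCC -> TGCGG
  [15:20] CACCG -> GTGGC
  [20:25] TCCGA -> AGGCT
  [25:30] TGTGC -> ACACG
Concatenate: TATGGCCCGCTGCGGGTGGCAGGCTACACG (length 30; written aligned with the template, i.e. 3'->5').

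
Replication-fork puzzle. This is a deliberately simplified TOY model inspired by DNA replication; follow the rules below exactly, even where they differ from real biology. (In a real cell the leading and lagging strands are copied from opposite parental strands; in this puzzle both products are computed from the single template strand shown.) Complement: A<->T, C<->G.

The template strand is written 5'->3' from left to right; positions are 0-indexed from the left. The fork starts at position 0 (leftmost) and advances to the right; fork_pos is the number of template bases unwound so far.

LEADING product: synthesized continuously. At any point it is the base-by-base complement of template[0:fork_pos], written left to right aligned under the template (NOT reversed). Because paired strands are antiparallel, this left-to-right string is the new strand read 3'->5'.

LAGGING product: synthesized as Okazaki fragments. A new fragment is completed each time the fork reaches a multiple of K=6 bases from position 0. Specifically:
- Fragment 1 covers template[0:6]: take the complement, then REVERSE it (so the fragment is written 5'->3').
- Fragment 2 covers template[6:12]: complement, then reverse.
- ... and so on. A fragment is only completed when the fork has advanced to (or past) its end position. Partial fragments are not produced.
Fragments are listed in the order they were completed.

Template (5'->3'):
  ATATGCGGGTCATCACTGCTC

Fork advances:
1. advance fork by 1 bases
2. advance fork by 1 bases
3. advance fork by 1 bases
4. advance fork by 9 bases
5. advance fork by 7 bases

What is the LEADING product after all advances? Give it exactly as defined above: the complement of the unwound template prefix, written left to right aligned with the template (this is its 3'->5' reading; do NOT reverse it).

Step 1: advance 1 -> fork_pos = 0 + 1 = 1.
Step 2: advance 1 -> fork_pos = 1 + 1 = 2.
Step 3: advance 1 -> fork_pos = 2 + 1 = 3.
Step 4: advance 9 -> fork_pos = 3 + 9 = 12.
Step 5: advance 7 -> fork_pos = 12 + 7 = 19.
Unwound prefix: template[0:19] = ATATGCGGGTCATCACTGC
Complement it base by base (A<->T, C<->G), keeping left-to-right order:
  [0:5] ATATG -> TATAC
  [5:10] CGGGT -> GCCCA
  [10:15] CATCA -> GTAGT
  [15:19] CTGC -> GACG
Concatenate: TATACGCCCAGTAGTGACG (length 19; written aligned with the template, i.e. 3'->5').

Answer: TATACGCCCAGTAGTGACG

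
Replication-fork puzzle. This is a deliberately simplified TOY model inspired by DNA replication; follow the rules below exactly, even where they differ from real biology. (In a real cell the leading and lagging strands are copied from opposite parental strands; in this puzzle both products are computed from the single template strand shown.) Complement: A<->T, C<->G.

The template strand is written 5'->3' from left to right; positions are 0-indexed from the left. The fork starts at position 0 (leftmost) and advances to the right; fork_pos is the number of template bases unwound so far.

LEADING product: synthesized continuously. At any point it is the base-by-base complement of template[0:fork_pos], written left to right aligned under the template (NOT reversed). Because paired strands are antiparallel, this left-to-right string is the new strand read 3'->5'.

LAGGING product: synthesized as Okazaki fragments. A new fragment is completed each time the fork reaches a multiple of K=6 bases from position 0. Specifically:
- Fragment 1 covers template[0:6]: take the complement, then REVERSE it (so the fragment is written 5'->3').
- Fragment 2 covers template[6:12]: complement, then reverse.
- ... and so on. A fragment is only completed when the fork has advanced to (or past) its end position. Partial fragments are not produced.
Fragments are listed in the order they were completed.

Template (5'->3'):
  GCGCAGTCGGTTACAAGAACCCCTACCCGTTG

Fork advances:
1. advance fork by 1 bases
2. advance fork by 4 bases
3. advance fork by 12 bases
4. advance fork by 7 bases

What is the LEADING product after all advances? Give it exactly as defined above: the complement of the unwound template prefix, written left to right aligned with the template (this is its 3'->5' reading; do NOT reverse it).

Step 1: advance 1 -> fork_pos = 0 + 1 = 1.
Step 2: advance 4 -> fork_pos = 1 + 4 = 5.
Step 3: advance 12 -> fork_pos = 5 + 12 = 17.
Step 4: advance 7 -> fork_pos = 17 + 7 = 24.
Unwound prefix: template[0:24] = GCGCAGTCGGTTACAAGAACCCCT
Complement it base by base (A<->T, C<->G), keeping left-to-right order:
  [0:5] GCGCA -> CGCGT
  [5:10] GTCGG -> CAGCC
  [10:15] TTACA -> AATGT
  [15:20] AGAAC -> TCTTG
  [20:24] CCCT -> GGGA
Concatenate: CGCGTCAGCCAATGTTCTTGGGGA (length 24; written aligned with the template, i.e. 3'->5').

Answer: CGCGTCAGCCAATGTTCTTGGGGA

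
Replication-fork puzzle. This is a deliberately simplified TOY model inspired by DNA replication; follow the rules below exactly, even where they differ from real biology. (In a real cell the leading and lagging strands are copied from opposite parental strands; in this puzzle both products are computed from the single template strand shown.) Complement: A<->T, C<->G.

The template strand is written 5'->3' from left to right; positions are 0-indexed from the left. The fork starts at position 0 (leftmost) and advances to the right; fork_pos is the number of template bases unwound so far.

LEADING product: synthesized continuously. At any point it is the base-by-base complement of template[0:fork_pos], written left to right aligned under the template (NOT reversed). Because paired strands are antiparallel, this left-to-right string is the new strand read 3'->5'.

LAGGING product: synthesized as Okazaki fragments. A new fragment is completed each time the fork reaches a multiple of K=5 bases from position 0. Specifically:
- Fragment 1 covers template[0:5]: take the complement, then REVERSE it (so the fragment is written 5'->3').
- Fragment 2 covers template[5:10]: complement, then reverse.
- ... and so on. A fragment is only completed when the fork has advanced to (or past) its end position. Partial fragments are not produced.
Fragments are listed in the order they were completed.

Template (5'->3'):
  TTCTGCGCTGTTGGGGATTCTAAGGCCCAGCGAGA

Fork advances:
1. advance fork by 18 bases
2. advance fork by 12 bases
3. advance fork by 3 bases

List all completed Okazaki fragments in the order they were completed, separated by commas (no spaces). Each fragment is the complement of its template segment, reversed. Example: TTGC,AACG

Answer: CAGAA,CAGCG,CCCAA,GAATC,CCTTA,CTGGG

Derivation:
Step 1: advance 18 -> fork_pos = 0 + 18 = 18. Reached multiple(s) of 5: 5, 10, 15 -> fragments 1-3 completed (3 total).
Step 2: advance 12 -> fork_pos = 18 + 12 = 30. Reached multiple(s) of 5: 20, 25, 30 -> fragments 4-6 completed (6 total).
Step 3: advance 3 -> fork_pos = 30 + 3 = 33. Next multiple of 5 is 35 (not reached); still 6 fragment(s).
Final fork_pos = 33, so 6 fragment(s) are complete. Build each: template segment -> complement -> reverse.
Fragment 1: template[0:5] = TTCTG -> complement AAGAC -> reversed CAGAA
Fragment 2: template[5:10] = CGCTG -> complement GCGAC -> reversed CAGCG
Fragment 3: template[10:15] = TTGGG -> complement AACCC -> reversed CCCAA
Fragment 4: template[15:20] = GATTC -> complement CTAAG -> reversed GAATC
Fragment 5: template[20:25] = TAAGG -> complement ATTCC -> reversed CCTTA
Fragment 6: template[25:30] = CCCAG -> complement GGGTC -> reversed CTGGG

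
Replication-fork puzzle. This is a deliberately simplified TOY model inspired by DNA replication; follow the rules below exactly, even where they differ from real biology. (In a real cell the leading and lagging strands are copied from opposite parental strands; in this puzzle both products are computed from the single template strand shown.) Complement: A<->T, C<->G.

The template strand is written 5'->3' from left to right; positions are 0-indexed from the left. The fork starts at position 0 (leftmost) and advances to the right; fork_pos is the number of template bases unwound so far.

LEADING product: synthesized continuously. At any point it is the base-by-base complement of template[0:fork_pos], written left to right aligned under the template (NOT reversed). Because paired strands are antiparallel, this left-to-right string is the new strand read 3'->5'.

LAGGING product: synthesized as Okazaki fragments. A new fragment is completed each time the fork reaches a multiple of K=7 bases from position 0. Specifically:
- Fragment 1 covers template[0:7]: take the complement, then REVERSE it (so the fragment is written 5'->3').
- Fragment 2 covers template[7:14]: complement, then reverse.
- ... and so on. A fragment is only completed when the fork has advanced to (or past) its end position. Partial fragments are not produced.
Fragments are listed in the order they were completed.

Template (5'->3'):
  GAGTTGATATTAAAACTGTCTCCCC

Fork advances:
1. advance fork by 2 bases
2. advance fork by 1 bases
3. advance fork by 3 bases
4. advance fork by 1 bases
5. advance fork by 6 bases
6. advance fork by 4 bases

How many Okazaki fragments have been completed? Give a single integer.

Answer: 2

Derivation:
Step 1: advance 2 -> fork_pos = 0 + 2 = 2. Next multiple of 7 is 7 (not reached); still 0 fragment(s).
Step 2: advance 1 -> fork_pos = 2 + 1 = 3. Next multiple of 7 is 7 (not reached); still 0 fragment(s).
Step 3: advance 3 -> fork_pos = 3 + 3 = 6. Next multiple of 7 is 7 (not reached); still 0 fragment(s).
Step 4: advance 1 -> fork_pos = 6 + 1 = 7. Reached multiple(s) of 7: 7 -> fragment 1 completed (1 total).
Step 5: advance 6 -> fork_pos = 7 + 6 = 13. Next multiple of 7 is 14 (not reached); still 1 fragment(s).
Step 6: advance 4 -> fork_pos = 13 + 4 = 17. Reached multiple(s) of 7: 14 -> fragment 2 completed (2 total).
Check: final fork_pos = 17; the multiples of 7 that are <= 17 are 7..14 -> 17 // 7 = 2 completed fragment(s).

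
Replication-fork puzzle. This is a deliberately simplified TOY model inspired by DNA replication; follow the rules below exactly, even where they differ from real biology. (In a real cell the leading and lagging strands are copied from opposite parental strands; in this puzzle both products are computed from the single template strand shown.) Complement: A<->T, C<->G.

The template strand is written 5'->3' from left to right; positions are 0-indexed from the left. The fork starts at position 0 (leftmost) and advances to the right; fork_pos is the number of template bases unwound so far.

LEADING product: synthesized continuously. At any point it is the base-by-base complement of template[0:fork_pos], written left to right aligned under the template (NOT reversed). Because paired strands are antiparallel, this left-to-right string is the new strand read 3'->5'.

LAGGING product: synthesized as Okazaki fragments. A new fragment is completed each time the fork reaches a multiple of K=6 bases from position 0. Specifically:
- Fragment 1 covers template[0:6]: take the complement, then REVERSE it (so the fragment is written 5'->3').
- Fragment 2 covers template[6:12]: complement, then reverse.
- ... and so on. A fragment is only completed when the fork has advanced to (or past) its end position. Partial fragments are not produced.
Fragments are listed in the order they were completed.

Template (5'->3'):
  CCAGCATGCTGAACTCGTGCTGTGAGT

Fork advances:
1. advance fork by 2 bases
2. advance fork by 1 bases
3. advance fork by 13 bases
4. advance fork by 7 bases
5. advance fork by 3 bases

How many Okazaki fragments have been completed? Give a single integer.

Answer: 4

Derivation:
Step 1: advance 2 -> fork_pos = 0 + 2 = 2. Next multiple of 6 is 6 (not reached); still 0 fragment(s).
Step 2: advance 1 -> fork_pos = 2 + 1 = 3. Next multiple of 6 is 6 (not reached); still 0 fragment(s).
Step 3: advance 13 -> fork_pos = 3 + 13 = 16. Reached multiple(s) of 6: 6, 12 -> fragments 1-2 completed (2 total).
Step 4: advance 7 -> fork_pos = 16 + 7 = 23. Reached multiple(s) of 6: 18 -> fragment 3 completed (3 total).
Step 5: advance 3 -> fork_pos = 23 + 3 = 26. Reached multiple(s) of 6: 24 -> fragment 4 completed (4 total).
Check: final fork_pos = 26; the multiples of 6 that are <= 26 are 6..24 -> 26 // 6 = 4 completed fragment(s).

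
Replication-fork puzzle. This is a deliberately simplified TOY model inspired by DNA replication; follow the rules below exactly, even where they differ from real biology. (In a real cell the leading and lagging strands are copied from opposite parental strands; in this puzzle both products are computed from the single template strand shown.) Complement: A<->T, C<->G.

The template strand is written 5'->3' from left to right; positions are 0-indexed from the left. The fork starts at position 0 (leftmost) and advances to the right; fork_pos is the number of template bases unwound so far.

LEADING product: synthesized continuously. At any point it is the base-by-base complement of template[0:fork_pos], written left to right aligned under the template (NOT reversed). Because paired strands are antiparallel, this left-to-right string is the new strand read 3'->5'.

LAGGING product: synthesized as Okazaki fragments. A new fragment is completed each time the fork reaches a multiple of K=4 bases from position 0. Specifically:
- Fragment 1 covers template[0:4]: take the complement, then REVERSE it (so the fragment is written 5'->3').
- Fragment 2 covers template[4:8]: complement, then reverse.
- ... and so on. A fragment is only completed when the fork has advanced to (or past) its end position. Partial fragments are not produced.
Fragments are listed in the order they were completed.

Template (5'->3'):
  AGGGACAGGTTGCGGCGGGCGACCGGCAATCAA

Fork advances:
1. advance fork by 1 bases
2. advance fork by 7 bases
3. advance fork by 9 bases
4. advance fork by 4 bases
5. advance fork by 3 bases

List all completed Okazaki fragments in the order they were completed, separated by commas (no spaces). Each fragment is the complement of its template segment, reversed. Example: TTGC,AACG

Answer: CCCT,CTGT,CAAC,GCCG,GCCC,GGTC

Derivation:
Step 1: advance 1 -> fork_pos = 0 + 1 = 1. Next multiple of 4 is 4 (not reached); still 0 fragment(s).
Step 2: advance 7 -> fork_pos = 1 + 7 = 8. Reached multiple(s) of 4: 4, 8 -> fragments 1-2 completed (2 total).
Step 3: advance 9 -> fork_pos = 8 + 9 = 17. Reached multiple(s) of 4: 12, 16 -> fragments 3-4 completed (4 total).
Step 4: advance 4 -> fork_pos = 17 + 4 = 21. Reached multiple(s) of 4: 20 -> fragment 5 completed (5 total).
Step 5: advance 3 -> fork_pos = 21 + 3 = 24. Reached multiple(s) of 4: 24 -> fragment 6 completed (6 total).
Final fork_pos = 24, so 6 fragment(s) are complete. Build each: template segment -> complement -> reverse.
Fragment 1: template[0:4] = AGGG -> complement TCCC -> reversed CCCT
Fragment 2: template[4:8] = ACAG -> complement TGTC -> reversed CTGT
Fragment 3: template[8:12] = GTTG -> complement CAAC -> reversed CAAC
Fragment 4: template[12:16] = CGGC -> complement GCCG -> reversed GCCG
Fragment 5: template[16:20] = GGGC -> complement CCCG -> reversed GCCC
Fragment 6: template[20:24] = GACC -> complement CTGG -> reversed GGTC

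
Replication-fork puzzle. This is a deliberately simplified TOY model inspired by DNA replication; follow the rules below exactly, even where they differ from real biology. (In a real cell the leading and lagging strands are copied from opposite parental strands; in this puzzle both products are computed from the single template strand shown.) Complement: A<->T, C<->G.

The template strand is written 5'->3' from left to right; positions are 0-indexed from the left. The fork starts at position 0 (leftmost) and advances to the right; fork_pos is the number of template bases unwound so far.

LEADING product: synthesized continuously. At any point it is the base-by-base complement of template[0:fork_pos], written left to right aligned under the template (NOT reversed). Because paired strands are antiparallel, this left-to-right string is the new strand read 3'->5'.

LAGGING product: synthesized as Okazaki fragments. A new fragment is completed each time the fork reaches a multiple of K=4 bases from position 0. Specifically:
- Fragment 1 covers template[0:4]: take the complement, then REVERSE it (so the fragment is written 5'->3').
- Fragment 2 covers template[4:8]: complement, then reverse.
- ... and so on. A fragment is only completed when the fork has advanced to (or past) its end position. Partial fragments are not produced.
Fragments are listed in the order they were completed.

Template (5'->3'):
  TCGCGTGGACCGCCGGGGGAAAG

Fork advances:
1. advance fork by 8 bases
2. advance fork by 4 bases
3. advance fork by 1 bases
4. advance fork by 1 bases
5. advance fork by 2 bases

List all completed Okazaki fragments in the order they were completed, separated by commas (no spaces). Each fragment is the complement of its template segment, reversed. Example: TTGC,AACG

Step 1: advance 8 -> fork_pos = 0 + 8 = 8. Reached multiple(s) of 4: 4, 8 -> fragments 1-2 completed (2 total).
Step 2: advance 4 -> fork_pos = 8 + 4 = 12. Reached multiple(s) of 4: 12 -> fragment 3 completed (3 total).
Step 3: advance 1 -> fork_pos = 12 + 1 = 13. Next multiple of 4 is 16 (not reached); still 3 fragment(s).
Step 4: advance 1 -> fork_pos = 13 + 1 = 14. Next multiple of 4 is 16 (not reached); still 3 fragment(s).
Step 5: advance 2 -> fork_pos = 14 + 2 = 16. Reached multiple(s) of 4: 16 -> fragment 4 completed (4 total).
Final fork_pos = 16, so 4 fragment(s) are complete. Build each: template segment -> complement -> reverse.
Fragment 1: template[0:4] = TCGC -> complement AGCG -> reversed GCGA
Fragment 2: template[4:8] = GTGG -> complement CACC -> reversed CCAC
Fragment 3: template[8:12] = ACCG -> complement TGGC -> reversed CGGT
Fragment 4: template[12:16] = CCGG -> complement GGCC -> reversed CCGG

Answer: GCGA,CCAC,CGGT,CCGG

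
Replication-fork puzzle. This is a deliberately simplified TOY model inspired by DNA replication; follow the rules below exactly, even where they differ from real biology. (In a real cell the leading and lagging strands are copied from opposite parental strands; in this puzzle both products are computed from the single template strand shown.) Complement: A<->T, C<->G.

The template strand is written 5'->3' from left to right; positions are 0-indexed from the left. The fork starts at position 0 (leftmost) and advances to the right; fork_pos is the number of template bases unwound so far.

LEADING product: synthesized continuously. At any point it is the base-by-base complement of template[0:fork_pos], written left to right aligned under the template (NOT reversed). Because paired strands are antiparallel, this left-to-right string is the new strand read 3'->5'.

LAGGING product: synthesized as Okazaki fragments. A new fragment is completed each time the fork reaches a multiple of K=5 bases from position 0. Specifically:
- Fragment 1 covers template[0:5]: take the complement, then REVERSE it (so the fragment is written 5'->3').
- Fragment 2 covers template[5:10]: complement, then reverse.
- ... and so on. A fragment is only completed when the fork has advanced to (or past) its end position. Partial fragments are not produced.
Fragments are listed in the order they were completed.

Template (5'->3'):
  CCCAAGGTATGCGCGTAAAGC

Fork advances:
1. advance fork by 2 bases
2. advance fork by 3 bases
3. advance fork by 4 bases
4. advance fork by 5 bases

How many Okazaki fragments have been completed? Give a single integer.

Answer: 2

Derivation:
Step 1: advance 2 -> fork_pos = 0 + 2 = 2. Next multiple of 5 is 5 (not reached); still 0 fragment(s).
Step 2: advance 3 -> fork_pos = 2 + 3 = 5. Reached multiple(s) of 5: 5 -> fragment 1 completed (1 total).
Step 3: advance 4 -> fork_pos = 5 + 4 = 9. Next multiple of 5 is 10 (not reached); still 1 fragment(s).
Step 4: advance 5 -> fork_pos = 9 + 5 = 14. Reached multiple(s) of 5: 10 -> fragment 2 completed (2 total).
Check: final fork_pos = 14; the multiples of 5 that are <= 14 are 5..10 -> 14 // 5 = 2 completed fragment(s).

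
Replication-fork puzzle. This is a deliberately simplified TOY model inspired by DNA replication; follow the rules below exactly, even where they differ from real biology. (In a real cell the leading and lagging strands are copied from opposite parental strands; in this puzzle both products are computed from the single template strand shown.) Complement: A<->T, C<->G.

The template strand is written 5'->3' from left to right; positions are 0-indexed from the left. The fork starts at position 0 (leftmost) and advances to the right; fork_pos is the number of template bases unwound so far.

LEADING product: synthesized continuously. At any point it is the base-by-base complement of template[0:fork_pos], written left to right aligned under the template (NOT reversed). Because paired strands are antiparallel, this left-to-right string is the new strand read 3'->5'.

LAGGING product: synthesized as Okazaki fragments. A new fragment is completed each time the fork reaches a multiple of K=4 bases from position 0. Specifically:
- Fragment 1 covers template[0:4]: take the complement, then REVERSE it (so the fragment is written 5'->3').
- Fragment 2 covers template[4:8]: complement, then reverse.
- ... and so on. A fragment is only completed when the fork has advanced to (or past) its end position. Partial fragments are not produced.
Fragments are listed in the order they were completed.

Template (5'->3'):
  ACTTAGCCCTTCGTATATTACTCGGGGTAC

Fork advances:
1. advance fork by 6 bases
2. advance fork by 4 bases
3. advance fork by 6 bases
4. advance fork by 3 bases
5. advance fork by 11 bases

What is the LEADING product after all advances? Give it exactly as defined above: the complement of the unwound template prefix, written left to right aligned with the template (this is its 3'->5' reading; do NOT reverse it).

Step 1: advance 6 -> fork_pos = 0 + 6 = 6.
Step 2: advance 4 -> fork_pos = 6 + 4 = 10.
Step 3: advance 6 -> fork_pos = 10 + 6 = 16.
Step 4: advance 3 -> fork_pos = 16 + 3 = 19.
Step 5: advance 11 -> fork_pos = 19 + 11 = 30.
Unwound prefix: template[0:30] = ACTTAGCCCTTCGTATATTACTCGGGGTAC
Complement it base by base (A<->T, C<->G), keeping left-to-right order:
  [0:5] ACTTA -> TGAAT
  [5:10] GCCCT -> CGGGA
  [10:15] TCGTA -> AGCAT
  [15:20] TATTA -> ATAAT
  [20:25] CTCGG -> GAGCC
  [25:30] GGTAC -> CCATG
Concatenate: TGAATCGGGAAGCATATAATGAGCCCCATG (length 30; written aligned with the template, i.e. 3'->5').

Answer: TGAATCGGGAAGCATATAATGAGCCCCATG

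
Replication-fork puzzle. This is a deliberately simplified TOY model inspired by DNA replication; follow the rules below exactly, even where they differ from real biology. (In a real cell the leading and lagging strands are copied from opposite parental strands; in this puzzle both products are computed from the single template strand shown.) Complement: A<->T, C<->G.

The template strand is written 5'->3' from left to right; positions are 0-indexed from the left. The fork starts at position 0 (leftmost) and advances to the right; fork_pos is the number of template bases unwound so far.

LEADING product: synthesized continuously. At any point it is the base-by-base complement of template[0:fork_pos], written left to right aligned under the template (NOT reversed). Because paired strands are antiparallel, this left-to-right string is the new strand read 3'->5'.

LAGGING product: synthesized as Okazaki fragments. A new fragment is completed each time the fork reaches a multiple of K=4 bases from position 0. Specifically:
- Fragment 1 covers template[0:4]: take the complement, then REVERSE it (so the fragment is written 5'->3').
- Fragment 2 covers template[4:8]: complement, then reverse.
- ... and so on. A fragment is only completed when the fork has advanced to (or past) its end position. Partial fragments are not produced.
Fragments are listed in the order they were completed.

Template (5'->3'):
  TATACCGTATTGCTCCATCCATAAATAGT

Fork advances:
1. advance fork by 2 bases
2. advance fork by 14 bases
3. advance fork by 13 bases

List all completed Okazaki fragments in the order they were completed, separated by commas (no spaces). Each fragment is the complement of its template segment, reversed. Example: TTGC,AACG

Step 1: advance 2 -> fork_pos = 0 + 2 = 2. Next multiple of 4 is 4 (not reached); still 0 fragment(s).
Step 2: advance 14 -> fork_pos = 2 + 14 = 16. Reached multiple(s) of 4: 4, 8, 12, 16 -> fragments 1-4 completed (4 total).
Step 3: advance 13 -> fork_pos = 16 + 13 = 29. Reached multiple(s) of 4: 20, 24, 28 -> fragments 5-7 completed (7 total).
Final fork_pos = 29, so 7 fragment(s) are complete. Build each: template segment -> complement -> reverse.
Fragment 1: template[0:4] = TATA -> complement ATAT -> reversed TATA
Fragment 2: template[4:8] = CCGT -> complement GGCA -> reversed ACGG
Fragment 3: template[8:12] = ATTG -> complement TAAC -> reversed CAAT
Fragment 4: template[12:16] = CTCC -> complement GAGG -> reversed GGAG
Fragment 5: template[16:20] = ATCC -> complement TAGG -> reversed GGAT
Fragment 6: template[20:24] = ATAA -> complement TATT -> reversed TTAT
Fragment 7: template[24:28] = ATAG -> complement TATC -> reversed CTAT

Answer: TATA,ACGG,CAAT,GGAG,GGAT,TTAT,CTAT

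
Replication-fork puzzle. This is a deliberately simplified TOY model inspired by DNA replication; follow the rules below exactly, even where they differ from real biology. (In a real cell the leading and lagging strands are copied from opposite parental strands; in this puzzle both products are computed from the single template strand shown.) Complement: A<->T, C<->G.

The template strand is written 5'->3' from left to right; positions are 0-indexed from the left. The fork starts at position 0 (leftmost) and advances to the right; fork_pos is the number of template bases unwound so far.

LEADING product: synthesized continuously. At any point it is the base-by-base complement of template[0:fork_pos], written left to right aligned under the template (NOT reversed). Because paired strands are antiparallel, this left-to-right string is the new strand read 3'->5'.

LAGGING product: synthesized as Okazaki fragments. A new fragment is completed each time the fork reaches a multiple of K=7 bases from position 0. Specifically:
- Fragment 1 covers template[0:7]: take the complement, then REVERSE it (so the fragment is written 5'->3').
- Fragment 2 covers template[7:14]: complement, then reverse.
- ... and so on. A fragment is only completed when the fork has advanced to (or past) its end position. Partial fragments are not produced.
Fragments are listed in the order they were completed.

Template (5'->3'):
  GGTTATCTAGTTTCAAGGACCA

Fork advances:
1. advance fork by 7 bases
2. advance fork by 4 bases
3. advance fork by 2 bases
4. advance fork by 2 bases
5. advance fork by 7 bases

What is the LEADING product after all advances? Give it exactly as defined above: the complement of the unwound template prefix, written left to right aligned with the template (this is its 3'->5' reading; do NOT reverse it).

Step 1: advance 7 -> fork_pos = 0 + 7 = 7.
Step 2: advance 4 -> fork_pos = 7 + 4 = 11.
Step 3: advance 2 -> fork_pos = 11 + 2 = 13.
Step 4: advance 2 -> fork_pos = 13 + 2 = 15.
Step 5: advance 7 -> fork_pos = 15 + 7 = 22.
Unwound prefix: template[0:22] = GGTTATCTAGTTTCAAGGACCA
Complement it base by base (A<->T, C<->G), keeping left-to-right order:
  [0:5] GGTTA -> CCAAT
  [5:10] TCTAG -> AGATC
  [10:15] TTTCA -> AAAGT
  [15:20] AGGAC -> TCCTG
  [20:22] CA -> GT
Concatenate: CCAATAGATCAAAGTTCCTGGT (length 22; written aligned with the template, i.e. 3'->5').

Answer: CCAATAGATCAAAGTTCCTGGT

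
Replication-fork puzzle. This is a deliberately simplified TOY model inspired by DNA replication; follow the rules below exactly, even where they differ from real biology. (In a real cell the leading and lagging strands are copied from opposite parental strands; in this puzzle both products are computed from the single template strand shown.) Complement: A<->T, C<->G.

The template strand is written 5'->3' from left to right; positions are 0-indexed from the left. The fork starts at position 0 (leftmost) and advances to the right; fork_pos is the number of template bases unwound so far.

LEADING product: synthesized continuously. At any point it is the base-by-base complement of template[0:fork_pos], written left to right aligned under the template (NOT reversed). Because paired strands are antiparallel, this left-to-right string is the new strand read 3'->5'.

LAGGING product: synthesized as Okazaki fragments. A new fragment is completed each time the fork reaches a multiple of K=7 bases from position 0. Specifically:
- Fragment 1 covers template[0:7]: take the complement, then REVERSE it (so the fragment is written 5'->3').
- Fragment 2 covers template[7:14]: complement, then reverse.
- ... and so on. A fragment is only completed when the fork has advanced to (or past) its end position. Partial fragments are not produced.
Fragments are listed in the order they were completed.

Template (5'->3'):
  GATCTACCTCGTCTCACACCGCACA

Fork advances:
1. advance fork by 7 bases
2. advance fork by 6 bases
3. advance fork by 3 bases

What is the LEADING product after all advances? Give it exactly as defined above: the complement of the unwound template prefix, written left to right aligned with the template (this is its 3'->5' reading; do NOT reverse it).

Answer: CTAGATGGAGCAGAGT

Derivation:
Step 1: advance 7 -> fork_pos = 0 + 7 = 7.
Step 2: advance 6 -> fork_pos = 7 + 6 = 13.
Step 3: advance 3 -> fork_pos = 13 + 3 = 16.
Unwound prefix: template[0:16] = GATCTACCTCGTCTCA
Complement it base by base (A<->T, C<->G), keeping left-to-right order:
  [0:5] GATCT -> CTAGA
  [5:10] ACCTC -> TGGAG
  [10:15] GTCTC -> CAGAG
  [15:16] A -> T
Concatenate: CTAGATGGAGCAGAGT (length 16; written aligned with the template, i.e. 3'->5').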